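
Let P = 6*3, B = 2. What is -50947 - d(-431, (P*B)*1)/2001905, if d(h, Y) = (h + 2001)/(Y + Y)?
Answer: -734335589209/14413716 ≈ -50947.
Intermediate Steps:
P = 18
d(h, Y) = (2001 + h)/(2*Y) (d(h, Y) = (2001 + h)/((2*Y)) = (2001 + h)*(1/(2*Y)) = (2001 + h)/(2*Y))
-50947 - d(-431, (P*B)*1)/2001905 = -50947 - (2001 - 431)/(2*(((18*2)*1)))/2001905 = -50947 - (½)*1570/(36*1)/2001905 = -50947 - (½)*1570/36/2001905 = -50947 - (½)*(1/36)*1570/2001905 = -50947 - 785/(36*2001905) = -50947 - 1*157/14413716 = -50947 - 157/14413716 = -734335589209/14413716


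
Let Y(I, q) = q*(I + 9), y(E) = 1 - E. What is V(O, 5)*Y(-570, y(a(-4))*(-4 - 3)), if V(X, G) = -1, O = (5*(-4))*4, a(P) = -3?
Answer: -15708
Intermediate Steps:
O = -80 (O = -20*4 = -80)
Y(I, q) = q*(9 + I)
V(O, 5)*Y(-570, y(a(-4))*(-4 - 3)) = -(1 - 1*(-3))*(-4 - 3)*(9 - 570) = -(1 + 3)*(-7)*(-561) = -4*(-7)*(-561) = -(-28)*(-561) = -1*15708 = -15708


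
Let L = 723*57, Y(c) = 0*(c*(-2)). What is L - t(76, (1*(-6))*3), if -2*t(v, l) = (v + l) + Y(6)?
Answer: 41240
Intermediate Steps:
Y(c) = 0 (Y(c) = 0*(-2*c) = 0)
t(v, l) = -l/2 - v/2 (t(v, l) = -((v + l) + 0)/2 = -((l + v) + 0)/2 = -(l + v)/2 = -l/2 - v/2)
L = 41211
L - t(76, (1*(-6))*3) = 41211 - (-1*(-6)*3/2 - ½*76) = 41211 - (-(-3)*3 - 38) = 41211 - (-½*(-18) - 38) = 41211 - (9 - 38) = 41211 - 1*(-29) = 41211 + 29 = 41240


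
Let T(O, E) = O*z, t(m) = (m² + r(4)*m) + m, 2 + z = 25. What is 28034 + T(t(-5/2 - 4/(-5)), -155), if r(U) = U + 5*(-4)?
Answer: 2868697/100 ≈ 28687.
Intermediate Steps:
z = 23 (z = -2 + 25 = 23)
r(U) = -20 + U (r(U) = U - 20 = -20 + U)
t(m) = m² - 15*m (t(m) = (m² + (-20 + 4)*m) + m = (m² - 16*m) + m = m² - 15*m)
T(O, E) = 23*O (T(O, E) = O*23 = 23*O)
28034 + T(t(-5/2 - 4/(-5)), -155) = 28034 + 23*((-5/2 - 4/(-5))*(-15 + (-5/2 - 4/(-5)))) = 28034 + 23*((-5*½ - 4*(-⅕))*(-15 + (-5*½ - 4*(-⅕)))) = 28034 + 23*((-5/2 + ⅘)*(-15 + (-5/2 + ⅘))) = 28034 + 23*(-17*(-15 - 17/10)/10) = 28034 + 23*(-17/10*(-167/10)) = 28034 + 23*(2839/100) = 28034 + 65297/100 = 2868697/100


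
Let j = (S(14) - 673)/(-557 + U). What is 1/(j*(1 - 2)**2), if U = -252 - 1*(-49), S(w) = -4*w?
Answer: 760/729 ≈ 1.0425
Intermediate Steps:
U = -203 (U = -252 + 49 = -203)
j = 729/760 (j = (-4*14 - 673)/(-557 - 203) = (-56 - 673)/(-760) = -729*(-1/760) = 729/760 ≈ 0.95921)
1/(j*(1 - 2)**2) = 1/(729*(1 - 2)**2/760) = 1/((729/760)*(-1)**2) = 1/((729/760)*1) = 1/(729/760) = 760/729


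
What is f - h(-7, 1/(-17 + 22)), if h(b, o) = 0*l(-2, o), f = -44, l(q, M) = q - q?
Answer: -44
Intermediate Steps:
l(q, M) = 0
h(b, o) = 0 (h(b, o) = 0*0 = 0)
f - h(-7, 1/(-17 + 22)) = -44 - 1*0 = -44 + 0 = -44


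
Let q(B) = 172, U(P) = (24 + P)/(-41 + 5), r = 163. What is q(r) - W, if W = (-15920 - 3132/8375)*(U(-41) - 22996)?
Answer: -27594578700937/75375 ≈ -3.6610e+8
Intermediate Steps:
U(P) = -⅔ - P/36 (U(P) = (24 + P)/(-36) = (24 + P)*(-1/36) = -⅔ - P/36)
W = 27594591665437/75375 (W = (-15920 - 3132/8375)*((-⅔ - 1/36*(-41)) - 22996) = (-15920 - 3132*1/8375)*((-⅔ + 41/36) - 22996) = (-15920 - 3132/8375)*(17/36 - 22996) = -133333132/8375*(-827839/36) = 27594591665437/75375 ≈ 3.6610e+8)
q(r) - W = 172 - 1*27594591665437/75375 = 172 - 27594591665437/75375 = -27594578700937/75375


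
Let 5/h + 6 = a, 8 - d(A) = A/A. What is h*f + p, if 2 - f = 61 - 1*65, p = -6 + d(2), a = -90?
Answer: 11/16 ≈ 0.68750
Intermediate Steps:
d(A) = 7 (d(A) = 8 - A/A = 8 - 1*1 = 8 - 1 = 7)
h = -5/96 (h = 5/(-6 - 90) = 5/(-96) = 5*(-1/96) = -5/96 ≈ -0.052083)
p = 1 (p = -6 + 7 = 1)
f = 6 (f = 2 - (61 - 1*65) = 2 - (61 - 65) = 2 - 1*(-4) = 2 + 4 = 6)
h*f + p = -5/96*6 + 1 = -5/16 + 1 = 11/16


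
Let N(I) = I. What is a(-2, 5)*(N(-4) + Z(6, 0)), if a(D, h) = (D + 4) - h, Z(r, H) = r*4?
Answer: -60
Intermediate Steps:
Z(r, H) = 4*r
a(D, h) = 4 + D - h (a(D, h) = (4 + D) - h = 4 + D - h)
a(-2, 5)*(N(-4) + Z(6, 0)) = (4 - 2 - 1*5)*(-4 + 4*6) = (4 - 2 - 5)*(-4 + 24) = -3*20 = -60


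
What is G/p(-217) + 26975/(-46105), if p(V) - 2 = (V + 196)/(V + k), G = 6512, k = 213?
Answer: 240032153/267409 ≈ 897.62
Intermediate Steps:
p(V) = 2 + (196 + V)/(213 + V) (p(V) = 2 + (V + 196)/(V + 213) = 2 + (196 + V)/(213 + V))
G/p(-217) + 26975/(-46105) = 6512/(((622 + 3*(-217))/(213 - 217))) + 26975/(-46105) = 6512/(((622 - 651)/(-4))) + 26975*(-1/46105) = 6512/((-¼*(-29))) - 5395/9221 = 6512/(29/4) - 5395/9221 = 6512*(4/29) - 5395/9221 = 26048/29 - 5395/9221 = 240032153/267409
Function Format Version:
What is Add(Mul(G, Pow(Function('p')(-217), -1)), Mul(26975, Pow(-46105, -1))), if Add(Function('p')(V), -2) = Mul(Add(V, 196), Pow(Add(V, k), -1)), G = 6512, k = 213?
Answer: Rational(240032153, 267409) ≈ 897.62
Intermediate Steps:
Function('p')(V) = Add(2, Mul(Pow(Add(213, V), -1), Add(196, V))) (Function('p')(V) = Add(2, Mul(Add(V, 196), Pow(Add(V, 213), -1))) = Add(2, Mul(Add(196, V), Pow(Add(213, V), -1))) = Add(2, Mul(Pow(Add(213, V), -1), Add(196, V))))
Add(Mul(G, Pow(Function('p')(-217), -1)), Mul(26975, Pow(-46105, -1))) = Add(Mul(6512, Pow(Mul(Pow(Add(213, -217), -1), Add(622, Mul(3, -217))), -1)), Mul(26975, Pow(-46105, -1))) = Add(Mul(6512, Pow(Mul(Pow(-4, -1), Add(622, -651)), -1)), Mul(26975, Rational(-1, 46105))) = Add(Mul(6512, Pow(Mul(Rational(-1, 4), -29), -1)), Rational(-5395, 9221)) = Add(Mul(6512, Pow(Rational(29, 4), -1)), Rational(-5395, 9221)) = Add(Mul(6512, Rational(4, 29)), Rational(-5395, 9221)) = Add(Rational(26048, 29), Rational(-5395, 9221)) = Rational(240032153, 267409)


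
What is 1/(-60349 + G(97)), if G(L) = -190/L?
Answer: -97/5854043 ≈ -1.6570e-5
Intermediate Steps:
1/(-60349 + G(97)) = 1/(-60349 - 190/97) = 1/(-5854043/97) = -97/5854043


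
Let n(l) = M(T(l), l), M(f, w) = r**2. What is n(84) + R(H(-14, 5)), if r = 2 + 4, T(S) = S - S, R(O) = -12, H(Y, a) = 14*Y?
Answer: 24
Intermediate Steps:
T(S) = 0
r = 6
M(f, w) = 36 (M(f, w) = 6**2 = 36)
n(l) = 36
n(84) + R(H(-14, 5)) = 36 - 12 = 24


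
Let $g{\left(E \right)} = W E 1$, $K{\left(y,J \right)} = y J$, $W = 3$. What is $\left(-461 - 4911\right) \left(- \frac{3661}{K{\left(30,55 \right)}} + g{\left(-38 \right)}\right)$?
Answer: $\frac{515070046}{825} \approx 6.2433 \cdot 10^{5}$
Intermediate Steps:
$K{\left(y,J \right)} = J y$
$g{\left(E \right)} = 3 E$ ($g{\left(E \right)} = 3 E 1 = 3 E$)
$\left(-461 - 4911\right) \left(- \frac{3661}{K{\left(30,55 \right)}} + g{\left(-38 \right)}\right) = \left(-461 - 4911\right) \left(- \frac{3661}{55 \cdot 30} + 3 \left(-38\right)\right) = - 5372 \left(- \frac{3661}{1650} - 114\right) = \left(-5372\right) \left(- \frac{191761}{1650}\right) = \frac{515070046}{825}$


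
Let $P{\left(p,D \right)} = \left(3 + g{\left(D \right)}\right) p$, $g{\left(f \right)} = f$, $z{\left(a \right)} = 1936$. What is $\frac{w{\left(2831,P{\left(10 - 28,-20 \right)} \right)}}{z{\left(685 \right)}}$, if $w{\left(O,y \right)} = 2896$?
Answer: $\frac{181}{121} \approx 1.4959$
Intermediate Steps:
$P{\left(p,D \right)} = p \left(3 + D\right)$ ($P{\left(p,D \right)} = \left(3 + D\right) p = p \left(3 + D\right)$)
$\frac{w{\left(2831,P{\left(10 - 28,-20 \right)} \right)}}{z{\left(685 \right)}} = \frac{2896}{1936} = 2896 \cdot \frac{1}{1936} = \frac{181}{121}$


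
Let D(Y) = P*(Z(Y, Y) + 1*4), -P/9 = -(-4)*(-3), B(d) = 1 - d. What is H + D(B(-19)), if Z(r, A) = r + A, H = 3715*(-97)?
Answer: -355603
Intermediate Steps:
H = -360355
Z(r, A) = A + r
P = 108 (P = -(-36)*(-1*(-3)) = -(-36)*3 = -9*(-12) = 108)
D(Y) = 432 + 216*Y (D(Y) = 108*((Y + Y) + 1*4) = 108*(2*Y + 4) = 108*(4 + 2*Y) = 432 + 216*Y)
H + D(B(-19)) = -360355 + (432 + 216*(1 - 1*(-19))) = -360355 + (432 + 216*(1 + 19)) = -360355 + (432 + 216*20) = -360355 + (432 + 4320) = -360355 + 4752 = -355603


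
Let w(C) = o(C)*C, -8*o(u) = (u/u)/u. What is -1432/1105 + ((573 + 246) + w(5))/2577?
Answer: -22283257/22780680 ≈ -0.97816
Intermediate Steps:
o(u) = -1/(8*u) (o(u) = -u/u/(8*u) = -1/(8*u))
w(C) = -⅛ (w(C) = (-1/(8*C))*C = -⅛)
-1432/1105 + ((573 + 246) + w(5))/2577 = -1432/1105 + ((573 + 246) - ⅛)/2577 = -1432*1/1105 + (819 - ⅛)*(1/2577) = -1432/1105 + (6551/8)*(1/2577) = -1432/1105 + 6551/20616 = -22283257/22780680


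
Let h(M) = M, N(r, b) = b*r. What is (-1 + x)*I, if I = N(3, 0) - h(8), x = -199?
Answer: 1600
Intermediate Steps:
I = -8 (I = 0*3 - 1*8 = 0 - 8 = -8)
(-1 + x)*I = (-1 - 199)*(-8) = -200*(-8) = 1600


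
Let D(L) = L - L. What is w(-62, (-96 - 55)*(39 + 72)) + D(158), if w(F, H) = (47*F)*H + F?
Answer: 48841492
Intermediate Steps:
w(F, H) = F + 47*F*H (w(F, H) = 47*F*H + F = F + 47*F*H)
D(L) = 0
w(-62, (-96 - 55)*(39 + 72)) + D(158) = -62*(1 + 47*((-96 - 55)*(39 + 72))) + 0 = -62*(1 + 47*(-151*111)) + 0 = -62*(1 + 47*(-16761)) + 0 = -62*(1 - 787767) + 0 = -62*(-787766) + 0 = 48841492 + 0 = 48841492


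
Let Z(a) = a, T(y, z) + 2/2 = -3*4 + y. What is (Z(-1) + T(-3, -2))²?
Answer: 289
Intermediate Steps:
T(y, z) = -13 + y (T(y, z) = -1 + (-3*4 + y) = -1 + (-12 + y) = -13 + y)
(Z(-1) + T(-3, -2))² = (-1 + (-13 - 3))² = (-1 - 16)² = (-17)² = 289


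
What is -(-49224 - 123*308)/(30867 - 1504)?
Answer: 87108/29363 ≈ 2.9666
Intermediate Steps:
-(-49224 - 123*308)/(30867 - 1504) = -(-49224 - 37884)/29363 = -(-87108)/29363 = -1*(-87108/29363) = 87108/29363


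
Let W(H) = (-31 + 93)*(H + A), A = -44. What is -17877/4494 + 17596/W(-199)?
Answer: -58068551/11284434 ≈ -5.1459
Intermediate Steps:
W(H) = -2728 + 62*H (W(H) = (-31 + 93)*(H - 44) = 62*(-44 + H) = -2728 + 62*H)
-17877/4494 + 17596/W(-199) = -17877/4494 + 17596/(-2728 + 62*(-199)) = -17877*1/4494 + 17596/(-2728 - 12338) = -5959/1498 + 17596/(-15066) = -5959/1498 + 17596*(-1/15066) = -5959/1498 - 8798/7533 = -58068551/11284434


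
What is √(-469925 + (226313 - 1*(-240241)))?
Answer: I*√3371 ≈ 58.06*I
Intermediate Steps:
√(-469925 + (226313 - 1*(-240241))) = √(-469925 + (226313 + 240241)) = √(-469925 + 466554) = √(-3371) = I*√3371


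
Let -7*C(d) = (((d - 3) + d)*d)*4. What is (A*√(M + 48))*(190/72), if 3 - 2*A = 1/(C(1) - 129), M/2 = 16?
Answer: 128440*√5/8091 ≈ 35.496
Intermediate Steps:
M = 32 (M = 2*16 = 32)
C(d) = -4*d*(-3 + 2*d)/7 (C(d) = -((d - 3) + d)*d*4/7 = -((-3 + d) + d)*d*4/7 = -(-3 + 2*d)*d*4/7 = -d*(-3 + 2*d)*4/7 = -4*d*(-3 + 2*d)/7)
A = 1352/899 (A = 3/2 - 1/(2*((4/7)*1*(3 - 2*1) - 129)) = 3/2 - 1/(2*((4/7)*1*(3 - 2) - 129)) = 3/2 - 1/(2*((4/7)*1*1 - 129)) = 3/2 - 1/(2*(4/7 - 129)) = 3/2 - 1/(2*(-899/7)) = 3/2 - ½*(-7/899) = 3/2 + 7/1798 = 1352/899 ≈ 1.5039)
(A*√(M + 48))*(190/72) = (1352*√(32 + 48)/899)*(190/72) = (1352*√80/899)*(190*(1/72)) = (1352*(4*√5)/899)*(95/36) = (5408*√5/899)*(95/36) = 128440*√5/8091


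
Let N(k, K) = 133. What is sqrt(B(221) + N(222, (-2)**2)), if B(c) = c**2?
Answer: sqrt(48974) ≈ 221.30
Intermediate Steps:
sqrt(B(221) + N(222, (-2)**2)) = sqrt(221**2 + 133) = sqrt(48841 + 133) = sqrt(48974)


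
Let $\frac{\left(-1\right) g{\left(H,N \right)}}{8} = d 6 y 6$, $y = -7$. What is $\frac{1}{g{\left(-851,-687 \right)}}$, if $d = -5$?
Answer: $- \frac{1}{10080} \approx -9.9206 \cdot 10^{-5}$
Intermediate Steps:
$g{\left(H,N \right)} = -10080$ ($g{\left(H,N \right)} = - 8 \left(-5\right) 6 \left(-7\right) 6 = - 8 \left(-30\right) \left(-7\right) 6 = - 8 \cdot 210 \cdot 6 = \left(-8\right) 1260 = -10080$)
$\frac{1}{g{\left(-851,-687 \right)}} = \frac{1}{-10080} = - \frac{1}{10080}$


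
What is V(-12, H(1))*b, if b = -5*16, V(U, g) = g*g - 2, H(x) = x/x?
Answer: 80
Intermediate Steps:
H(x) = 1
V(U, g) = -2 + g² (V(U, g) = g² - 2 = -2 + g²)
b = -80
V(-12, H(1))*b = (-2 + 1²)*(-80) = (-2 + 1)*(-80) = -1*(-80) = 80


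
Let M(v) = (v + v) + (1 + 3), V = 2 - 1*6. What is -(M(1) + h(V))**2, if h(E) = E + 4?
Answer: -36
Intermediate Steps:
V = -4 (V = 2 - 6 = -4)
h(E) = 4 + E
M(v) = 4 + 2*v (M(v) = 2*v + 4 = 4 + 2*v)
-(M(1) + h(V))**2 = -((4 + 2*1) + (4 - 4))**2 = -((4 + 2) + 0)**2 = -(6 + 0)**2 = -1*6**2 = -1*36 = -36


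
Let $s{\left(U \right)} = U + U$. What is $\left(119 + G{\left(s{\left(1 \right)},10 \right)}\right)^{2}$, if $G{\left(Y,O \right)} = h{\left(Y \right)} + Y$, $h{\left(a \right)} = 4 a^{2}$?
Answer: $18769$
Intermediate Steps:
$s{\left(U \right)} = 2 U$
$G{\left(Y,O \right)} = Y + 4 Y^{2}$ ($G{\left(Y,O \right)} = 4 Y^{2} + Y = Y + 4 Y^{2}$)
$\left(119 + G{\left(s{\left(1 \right)},10 \right)}\right)^{2} = \left(119 + 2 \cdot 1 \left(1 + 4 \cdot 2 \cdot 1\right)\right)^{2} = \left(119 + 2 \left(1 + 4 \cdot 2\right)\right)^{2} = \left(119 + 2 \left(1 + 8\right)\right)^{2} = \left(119 + 2 \cdot 9\right)^{2} = \left(119 + 18\right)^{2} = 137^{2} = 18769$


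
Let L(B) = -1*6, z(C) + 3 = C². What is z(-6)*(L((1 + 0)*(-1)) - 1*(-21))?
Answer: 495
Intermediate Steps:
z(C) = -3 + C²
L(B) = -6
z(-6)*(L((1 + 0)*(-1)) - 1*(-21)) = (-3 + (-6)²)*(-6 - 1*(-21)) = (-3 + 36)*(-6 + 21) = 33*15 = 495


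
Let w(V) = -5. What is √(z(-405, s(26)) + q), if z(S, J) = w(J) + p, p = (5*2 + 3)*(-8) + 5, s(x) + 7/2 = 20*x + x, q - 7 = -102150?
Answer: I*√102247 ≈ 319.76*I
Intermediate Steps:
q = -102143 (q = 7 - 102150 = -102143)
s(x) = -7/2 + 21*x (s(x) = -7/2 + (20*x + x) = -7/2 + 21*x)
p = -99 (p = (10 + 3)*(-8) + 5 = 13*(-8) + 5 = -104 + 5 = -99)
z(S, J) = -104 (z(S, J) = -5 - 99 = -104)
√(z(-405, s(26)) + q) = √(-104 - 102143) = √(-102247) = I*√102247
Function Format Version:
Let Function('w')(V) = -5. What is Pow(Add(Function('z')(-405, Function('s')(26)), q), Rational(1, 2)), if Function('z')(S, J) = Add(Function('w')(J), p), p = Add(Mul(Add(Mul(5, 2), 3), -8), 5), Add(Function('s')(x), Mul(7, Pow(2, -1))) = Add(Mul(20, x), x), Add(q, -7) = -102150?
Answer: Mul(I, Pow(102247, Rational(1, 2))) ≈ Mul(319.76, I)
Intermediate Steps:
q = -102143 (q = Add(7, -102150) = -102143)
Function('s')(x) = Add(Rational(-7, 2), Mul(21, x)) (Function('s')(x) = Add(Rational(-7, 2), Add(Mul(20, x), x)) = Add(Rational(-7, 2), Mul(21, x)))
p = -99 (p = Add(Mul(Add(10, 3), -8), 5) = Add(Mul(13, -8), 5) = Add(-104, 5) = -99)
Function('z')(S, J) = -104 (Function('z')(S, J) = Add(-5, -99) = -104)
Pow(Add(Function('z')(-405, Function('s')(26)), q), Rational(1, 2)) = Pow(Add(-104, -102143), Rational(1, 2)) = Pow(-102247, Rational(1, 2)) = Mul(I, Pow(102247, Rational(1, 2)))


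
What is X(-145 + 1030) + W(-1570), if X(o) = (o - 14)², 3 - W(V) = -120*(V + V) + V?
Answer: 383414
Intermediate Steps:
W(V) = 3 + 239*V (W(V) = 3 - (-120*(V + V) + V) = 3 - (-240*V + V) = 3 - (-239)*V = 3 + 239*V)
X(o) = (-14 + o)²
X(-145 + 1030) + W(-1570) = (-14 + (-145 + 1030))² + (3 + 239*(-1570)) = (-14 + 885)² + (3 - 375230) = 871² - 375227 = 758641 - 375227 = 383414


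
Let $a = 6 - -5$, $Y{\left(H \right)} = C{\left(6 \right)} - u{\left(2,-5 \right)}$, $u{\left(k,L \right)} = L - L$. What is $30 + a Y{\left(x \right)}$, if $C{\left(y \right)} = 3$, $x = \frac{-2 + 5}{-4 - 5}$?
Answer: $63$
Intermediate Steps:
$x = - \frac{1}{3}$ ($x = \frac{3}{-9} = 3 \left(- \frac{1}{9}\right) = - \frac{1}{3} \approx -0.33333$)
$u{\left(k,L \right)} = 0$
$Y{\left(H \right)} = 3$ ($Y{\left(H \right)} = 3 - 0 = 3 + 0 = 3$)
$a = 11$ ($a = 6 + 5 = 11$)
$30 + a Y{\left(x \right)} = 30 + 11 \cdot 3 = 30 + 33 = 63$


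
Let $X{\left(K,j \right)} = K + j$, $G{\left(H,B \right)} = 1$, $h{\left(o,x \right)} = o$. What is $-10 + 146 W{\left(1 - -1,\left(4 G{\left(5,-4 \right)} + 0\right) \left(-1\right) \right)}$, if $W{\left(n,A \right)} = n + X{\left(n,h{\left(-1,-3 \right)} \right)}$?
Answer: $428$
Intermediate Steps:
$W{\left(n,A \right)} = -1 + 2 n$ ($W{\left(n,A \right)} = n + \left(n - 1\right) = n + \left(-1 + n\right) = -1 + 2 n$)
$-10 + 146 W{\left(1 - -1,\left(4 G{\left(5,-4 \right)} + 0\right) \left(-1\right) \right)} = -10 + 146 \left(-1 + 2 \left(1 - -1\right)\right) = -10 + 146 \left(-1 + 2 \left(1 + 1\right)\right) = -10 + 146 \left(-1 + 2 \cdot 2\right) = -10 + 146 \left(-1 + 4\right) = -10 + 146 \cdot 3 = -10 + 438 = 428$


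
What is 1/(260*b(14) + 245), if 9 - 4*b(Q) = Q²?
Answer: -1/11910 ≈ -8.3963e-5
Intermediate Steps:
b(Q) = 9/4 - Q²/4
1/(260*b(14) + 245) = 1/(260*(9/4 - ¼*14²) + 245) = 1/(260*(9/4 - ¼*196) + 245) = 1/(260*(9/4 - 49) + 245) = 1/(260*(-187/4) + 245) = 1/(-12155 + 245) = 1/(-11910) = -1/11910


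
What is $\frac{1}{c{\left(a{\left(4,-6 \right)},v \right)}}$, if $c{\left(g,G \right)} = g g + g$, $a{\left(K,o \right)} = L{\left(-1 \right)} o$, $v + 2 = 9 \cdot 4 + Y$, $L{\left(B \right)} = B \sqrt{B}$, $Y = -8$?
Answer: $- \frac{1}{37} - \frac{i}{222} \approx -0.027027 - 0.0045045 i$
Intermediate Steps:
$L{\left(B \right)} = B^{\frac{3}{2}}$
$v = 26$ ($v = -2 + \left(9 \cdot 4 - 8\right) = -2 + \left(36 - 8\right) = -2 + 28 = 26$)
$a{\left(K,o \right)} = - i o$ ($a{\left(K,o \right)} = \left(-1\right)^{\frac{3}{2}} o = - i o$)
$c{\left(g,G \right)} = g + g^{2}$ ($c{\left(g,G \right)} = g^{2} + g = g + g^{2}$)
$\frac{1}{c{\left(a{\left(4,-6 \right)},v \right)}} = \frac{1}{\left(-1\right) i \left(-6\right) \left(1 - i \left(-6\right)\right)} = \frac{1}{6 i \left(1 + 6 i\right)} = - \frac{i \left(1 - 6 i\right)}{222}$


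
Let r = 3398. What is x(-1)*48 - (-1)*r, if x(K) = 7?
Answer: 3734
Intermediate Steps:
x(-1)*48 - (-1)*r = 7*48 - (-1)*3398 = 336 - 1*(-3398) = 336 + 3398 = 3734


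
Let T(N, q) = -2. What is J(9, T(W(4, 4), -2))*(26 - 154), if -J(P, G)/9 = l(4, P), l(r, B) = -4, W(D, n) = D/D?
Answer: -4608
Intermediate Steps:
W(D, n) = 1
J(P, G) = 36 (J(P, G) = -9*(-4) = 36)
J(9, T(W(4, 4), -2))*(26 - 154) = 36*(26 - 154) = 36*(-128) = -4608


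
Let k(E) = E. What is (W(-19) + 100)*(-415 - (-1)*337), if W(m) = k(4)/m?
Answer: -147888/19 ≈ -7783.6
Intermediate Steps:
W(m) = 4/m
(W(-19) + 100)*(-415 - (-1)*337) = (4/(-19) + 100)*(-415 - (-1)*337) = (4*(-1/19) + 100)*(-415 - 1*(-337)) = (-4/19 + 100)*(-415 + 337) = (1896/19)*(-78) = -147888/19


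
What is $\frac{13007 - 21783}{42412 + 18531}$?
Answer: $- \frac{8776}{60943} \approx -0.144$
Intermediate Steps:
$\frac{13007 - 21783}{42412 + 18531} = \frac{13007 - 21783}{60943} = \left(-8776\right) \frac{1}{60943} = - \frac{8776}{60943}$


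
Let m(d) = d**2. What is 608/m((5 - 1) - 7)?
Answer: 608/9 ≈ 67.556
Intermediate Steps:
608/m((5 - 1) - 7) = 608/(((5 - 1) - 7)**2) = 608/((4 - 7)**2) = 608/((-3)**2) = 608/9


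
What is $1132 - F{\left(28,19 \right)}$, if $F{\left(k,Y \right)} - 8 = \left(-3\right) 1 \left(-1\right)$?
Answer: $1121$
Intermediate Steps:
$F{\left(k,Y \right)} = 11$ ($F{\left(k,Y \right)} = 8 + \left(-3\right) 1 \left(-1\right) = 8 - -3 = 8 + 3 = 11$)
$1132 - F{\left(28,19 \right)} = 1132 - 11 = 1121$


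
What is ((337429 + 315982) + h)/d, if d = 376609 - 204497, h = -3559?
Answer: 162463/43028 ≈ 3.7757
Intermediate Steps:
d = 172112
((337429 + 315982) + h)/d = ((337429 + 315982) - 3559)/172112 = (653411 - 3559)*(1/172112) = 649852*(1/172112) = 162463/43028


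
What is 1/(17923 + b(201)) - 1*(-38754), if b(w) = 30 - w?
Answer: 687961009/17752 ≈ 38754.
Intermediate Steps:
1/(17923 + b(201)) - 1*(-38754) = 1/(17923 + (30 - 1*201)) - 1*(-38754) = 1/(17923 + (30 - 201)) + 38754 = 1/(17923 - 171) + 38754 = 1/17752 + 38754 = 687961009/17752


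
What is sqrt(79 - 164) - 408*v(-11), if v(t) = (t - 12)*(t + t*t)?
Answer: 1032240 + I*sqrt(85) ≈ 1.0322e+6 + 9.2195*I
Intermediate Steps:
v(t) = (-12 + t)*(t + t**2)
sqrt(79 - 164) - 408*v(-11) = sqrt(79 - 164) - (-4488)*(-12 + (-11)**2 - 11*(-11)) = sqrt(-85) - (-4488)*(-12 + 121 + 121) = I*sqrt(85) - (-4488)*230 = I*sqrt(85) - 408*(-2530) = I*sqrt(85) + 1032240 = 1032240 + I*sqrt(85)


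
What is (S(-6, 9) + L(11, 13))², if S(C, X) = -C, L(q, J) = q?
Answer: 289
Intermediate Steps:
(S(-6, 9) + L(11, 13))² = (-1*(-6) + 11)² = (6 + 11)² = 17² = 289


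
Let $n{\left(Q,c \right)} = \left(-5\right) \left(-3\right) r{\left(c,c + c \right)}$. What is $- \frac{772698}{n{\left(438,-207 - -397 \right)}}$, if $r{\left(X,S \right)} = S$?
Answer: $- \frac{128783}{950} \approx -135.56$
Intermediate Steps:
$n{\left(Q,c \right)} = 30 c$ ($n{\left(Q,c \right)} = \left(-5\right) \left(-3\right) \left(c + c\right) = 15 \cdot 2 c = 30 c$)
$- \frac{772698}{n{\left(438,-207 - -397 \right)}} = - \frac{772698}{30 \left(-207 - -397\right)} = - \frac{772698}{30 \left(-207 + 397\right)} = - \frac{772698}{30 \cdot 190} = - \frac{772698}{5700} = \left(-772698\right) \frac{1}{5700} = - \frac{128783}{950}$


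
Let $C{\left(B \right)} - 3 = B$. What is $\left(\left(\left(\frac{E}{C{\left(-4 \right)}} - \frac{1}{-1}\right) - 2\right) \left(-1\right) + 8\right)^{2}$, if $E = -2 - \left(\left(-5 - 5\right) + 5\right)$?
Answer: $144$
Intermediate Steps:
$C{\left(B \right)} = 3 + B$
$E = 3$ ($E = -2 - \left(-10 + 5\right) = -2 - -5 = -2 + 5 = 3$)
$\left(\left(\left(\frac{E}{C{\left(-4 \right)}} - \frac{1}{-1}\right) - 2\right) \left(-1\right) + 8\right)^{2} = \left(\left(\left(\frac{3}{3 - 4} - \frac{1}{-1}\right) - 2\right) \left(-1\right) + 8\right)^{2} = \left(\left(\left(\frac{3}{-1} - -1\right) - 2\right) \left(-1\right) + 8\right)^{2} = \left(\left(\left(3 \left(-1\right) + 1\right) - 2\right) \left(-1\right) + 8\right)^{2} = \left(\left(\left(-3 + 1\right) - 2\right) \left(-1\right) + 8\right)^{2} = \left(\left(-2 - 2\right) \left(-1\right) + 8\right)^{2} = \left(\left(-4\right) \left(-1\right) + 8\right)^{2} = \left(4 + 8\right)^{2} = 12^{2} = 144$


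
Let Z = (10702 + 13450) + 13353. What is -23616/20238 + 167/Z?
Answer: -147056389/126504365 ≈ -1.1625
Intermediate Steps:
Z = 37505 (Z = 24152 + 13353 = 37505)
-23616/20238 + 167/Z = -23616/20238 + 167/37505 = -23616*1/20238 + 167*(1/37505) = -3936/3373 + 167/37505 = -147056389/126504365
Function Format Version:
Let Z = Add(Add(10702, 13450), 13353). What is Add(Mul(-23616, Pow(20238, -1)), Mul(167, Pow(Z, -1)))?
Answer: Rational(-147056389, 126504365) ≈ -1.1625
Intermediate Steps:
Z = 37505 (Z = Add(24152, 13353) = 37505)
Add(Mul(-23616, Pow(20238, -1)), Mul(167, Pow(Z, -1))) = Add(Mul(-23616, Pow(20238, -1)), Mul(167, Pow(37505, -1))) = Add(Mul(-23616, Rational(1, 20238)), Mul(167, Rational(1, 37505))) = Add(Rational(-3936, 3373), Rational(167, 37505)) = Rational(-147056389, 126504365)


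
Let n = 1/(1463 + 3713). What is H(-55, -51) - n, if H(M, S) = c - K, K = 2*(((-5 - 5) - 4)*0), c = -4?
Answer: -20705/5176 ≈ -4.0002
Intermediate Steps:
n = 1/5176 ≈ 0.00019320
K = 0 (K = 2*((-10 - 4)*0) = 2*(-14*0) = 2*0 = 0)
H(M, S) = -4 (H(M, S) = -4 - 1*0 = -4 + 0 = -4)
H(-55, -51) - n = -4 - 1*1/5176 = -4 - 1/5176 = -20705/5176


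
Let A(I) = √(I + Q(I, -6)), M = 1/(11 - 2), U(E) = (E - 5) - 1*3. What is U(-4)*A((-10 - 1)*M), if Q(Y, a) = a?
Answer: -4*I*√65 ≈ -32.249*I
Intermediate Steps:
U(E) = -8 + E (U(E) = (-5 + E) - 3 = -8 + E)
M = ⅑ (M = 1/9 = ⅑ ≈ 0.11111)
A(I) = √(-6 + I) (A(I) = √(I - 6) = √(-6 + I))
U(-4)*A((-10 - 1)*M) = (-8 - 4)*√(-6 + (-10 - 1)*(⅑)) = -12*√(-6 - 11*⅑) = -12*√(-6 - 11/9) = -4*I*√65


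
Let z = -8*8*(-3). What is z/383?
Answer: 192/383 ≈ 0.50131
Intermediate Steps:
z = 192 (z = -64*(-3) = 192)
z/383 = 192/383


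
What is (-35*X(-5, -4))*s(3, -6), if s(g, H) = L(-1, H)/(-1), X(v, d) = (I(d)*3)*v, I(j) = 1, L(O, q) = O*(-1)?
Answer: -525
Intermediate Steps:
L(O, q) = -O
X(v, d) = 3*v (X(v, d) = (1*3)*v = 3*v)
s(g, H) = -1 (s(g, H) = -1*(-1)/(-1) = 1*(-1) = -1)
(-35*X(-5, -4))*s(3, -6) = -105*(-5)*(-1) = -35*(-15)*(-1) = 525*(-1) = -525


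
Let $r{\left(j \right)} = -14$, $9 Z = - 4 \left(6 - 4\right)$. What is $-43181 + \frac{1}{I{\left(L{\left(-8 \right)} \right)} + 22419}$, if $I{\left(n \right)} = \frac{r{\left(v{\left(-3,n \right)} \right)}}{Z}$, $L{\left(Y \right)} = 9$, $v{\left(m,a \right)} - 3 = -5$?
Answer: $- \frac{3875019755}{89739} \approx -43181.0$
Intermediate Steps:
$v{\left(m,a \right)} = -2$ ($v{\left(m,a \right)} = 3 - 5 = -2$)
$Z = - \frac{8}{9}$ ($Z = \frac{\left(-4\right) \left(6 - 4\right)}{9} = \frac{\left(-4\right) 2}{9} = \frac{1}{9} \left(-8\right) = - \frac{8}{9} \approx -0.88889$)
$I{\left(n \right)} = \frac{63}{4}$ ($I{\left(n \right)} = - \frac{14}{- \frac{8}{9}} = \left(-14\right) \left(- \frac{9}{8}\right) = \frac{63}{4}$)
$-43181 + \frac{1}{I{\left(L{\left(-8 \right)} \right)} + 22419} = -43181 + \frac{1}{\frac{63}{4} + 22419} = -43181 + \frac{1}{\frac{89739}{4}} = -43181 + \frac{4}{89739} = - \frac{3875019755}{89739}$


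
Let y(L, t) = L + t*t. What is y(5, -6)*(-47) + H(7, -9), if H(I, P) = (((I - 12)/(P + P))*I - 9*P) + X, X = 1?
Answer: -33175/18 ≈ -1843.1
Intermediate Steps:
H(I, P) = 1 - 9*P + I*(-12 + I)/(2*P) (H(I, P) = (((I - 12)/(P + P))*I - 9*P) + 1 = (((-12 + I)/((2*P)))*I - 9*P) + 1 = (((-12 + I)*(1/(2*P)))*I - 9*P) + 1 = (((-12 + I)/(2*P))*I - 9*P) + 1 = (I*(-12 + I)/(2*P) - 9*P) + 1 = (-9*P + I*(-12 + I)/(2*P)) + 1 = 1 - 9*P + I*(-12 + I)/(2*P))
y(L, t) = L + t**2
y(5, -6)*(-47) + H(7, -9) = (5 + (-6)**2)*(-47) + ((1/2)*7**2 - 6*7 - 1*(-9)*(-1 + 9*(-9)))/(-9) = (5 + 36)*(-47) - ((1/2)*49 - 42 - 1*(-9)*(-1 - 81))/9 = 41*(-47) - (49/2 - 42 - 1*(-9)*(-82))/9 = -1927 - (49/2 - 42 - 738)/9 = -1927 - 1/9*(-1511/2) = -1927 + 1511/18 = -33175/18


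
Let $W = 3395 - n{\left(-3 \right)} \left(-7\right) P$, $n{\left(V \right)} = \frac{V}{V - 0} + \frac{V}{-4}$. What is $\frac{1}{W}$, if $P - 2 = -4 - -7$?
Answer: $\frac{4}{13825} \approx 0.00028933$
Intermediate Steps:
$P = 5$ ($P = 2 - -3 = 2 + \left(-4 + 7\right) = 2 + 3 = 5$)
$n{\left(V \right)} = 1 - \frac{V}{4}$ ($n{\left(V \right)} = \frac{V}{V + 0} + V \left(- \frac{1}{4}\right) = \frac{V}{V} - \frac{V}{4} = 1 - \frac{V}{4}$)
$W = \frac{13825}{4}$ ($W = 3395 - \left(1 - - \frac{3}{4}\right) \left(-7\right) 5 = 3395 - \left(1 + \frac{3}{4}\right) \left(-7\right) 5 = 3395 - \frac{7}{4} \left(-7\right) 5 = 3395 - \left(- \frac{49}{4}\right) 5 = 3395 - - \frac{245}{4} = 3395 + \frac{245}{4} = \frac{13825}{4} \approx 3456.3$)
$\frac{1}{W} = \frac{1}{\frac{13825}{4}} = \frac{4}{13825}$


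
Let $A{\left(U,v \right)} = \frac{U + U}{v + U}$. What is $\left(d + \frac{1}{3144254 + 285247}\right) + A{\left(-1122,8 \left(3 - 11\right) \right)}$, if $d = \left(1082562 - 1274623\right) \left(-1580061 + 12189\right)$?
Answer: $\frac{612400331693550118571}{2033694093} \approx 3.0113 \cdot 10^{11}$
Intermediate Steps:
$d = 301127064192$ ($d = \left(-192061\right) \left(-1567872\right) = 301127064192$)
$A{\left(U,v \right)} = \frac{2 U}{U + v}$
$\left(d + \frac{1}{3144254 + 285247}\right) + A{\left(-1122,8 \left(3 - 11\right) \right)} = \left(301127064192 + \frac{1}{3144254 + 285247}\right) + 2 \left(-1122\right) \frac{1}{-1122 + 8 \left(3 - 11\right)} = \left(301127064192 + \frac{1}{3429501}\right) + 2 \left(-1122\right) \frac{1}{-1122 + 8 \left(-8\right)} = \left(301127064192 + \frac{1}{3429501}\right) + 2 \left(-1122\right) \frac{1}{-1122 - 64} = \frac{1032715567773528193}{3429501} + 2 \left(-1122\right) \frac{1}{-1186} = \frac{1032715567773528193}{3429501} + 2 \left(-1122\right) \left(- \frac{1}{1186}\right) = \frac{1032715567773528193}{3429501} + \frac{1122}{593} = \frac{612400331693550118571}{2033694093}$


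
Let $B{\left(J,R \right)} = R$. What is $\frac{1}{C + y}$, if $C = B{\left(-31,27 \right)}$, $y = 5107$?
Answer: $\frac{1}{5134} \approx 0.00019478$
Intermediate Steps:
$C = 27$
$\frac{1}{C + y} = \frac{1}{27 + 5107} = \frac{1}{5134}$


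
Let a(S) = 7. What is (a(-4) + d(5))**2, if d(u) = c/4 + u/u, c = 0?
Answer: 64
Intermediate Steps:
d(u) = 1 (d(u) = 0/4 + u/u = 0*(1/4) + 1 = 0 + 1 = 1)
(a(-4) + d(5))**2 = (7 + 1)**2 = 8**2 = 64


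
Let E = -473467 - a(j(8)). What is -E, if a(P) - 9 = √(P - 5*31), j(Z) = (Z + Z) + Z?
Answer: 473476 + I*√131 ≈ 4.7348e+5 + 11.446*I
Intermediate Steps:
j(Z) = 3*Z (j(Z) = 2*Z + Z = 3*Z)
a(P) = 9 + √(-155 + P) (a(P) = 9 + √(P - 5*31) = 9 + √(P - 155) = 9 + √(-155 + P))
E = -473476 - I*√131 (E = -473467 - (9 + √(-155 + 3*8)) = -473467 - (9 + √(-155 + 24)) = -473467 - (9 + √(-131)) = -473467 - (9 + I*√131) = -473467 + (-9 - I*√131) = -473476 - I*√131 ≈ -4.7348e+5 - 11.446*I)
-E = -(-473476 - I*√131) = 473476 + I*√131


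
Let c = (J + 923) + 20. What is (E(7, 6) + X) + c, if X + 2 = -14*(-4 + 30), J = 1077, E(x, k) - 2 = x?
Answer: 1663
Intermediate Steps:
E(x, k) = 2 + x
c = 2020 (c = (1077 + 923) + 20 = 2000 + 20 = 2020)
X = -366 (X = -2 - 14*(-4 + 30) = -2 - 14*26 = -2 - 364 = -366)
(E(7, 6) + X) + c = ((2 + 7) - 366) + 2020 = (9 - 366) + 2020 = -357 + 2020 = 1663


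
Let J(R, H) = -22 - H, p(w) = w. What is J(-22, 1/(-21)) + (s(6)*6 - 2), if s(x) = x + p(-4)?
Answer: -251/21 ≈ -11.952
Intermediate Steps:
s(x) = -4 + x (s(x) = x - 4 = -4 + x)
J(-22, 1/(-21)) + (s(6)*6 - 2) = (-22 - 1/(-21)) + ((-4 + 6)*6 - 2) = (-22 - 1*(-1/21)) + (2*6 - 2) = (-22 + 1/21) + (12 - 2) = -461/21 + 10 = -251/21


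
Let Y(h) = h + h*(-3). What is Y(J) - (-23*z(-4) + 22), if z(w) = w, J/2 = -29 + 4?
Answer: -14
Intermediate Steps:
J = -50 (J = 2*(-29 + 4) = 2*(-25) = -50)
Y(h) = -2*h (Y(h) = h - 3*h = -2*h)
Y(J) - (-23*z(-4) + 22) = -2*(-50) - (-23*(-4) + 22) = 100 - (92 + 22) = 100 - 1*114 = 100 - 114 = -14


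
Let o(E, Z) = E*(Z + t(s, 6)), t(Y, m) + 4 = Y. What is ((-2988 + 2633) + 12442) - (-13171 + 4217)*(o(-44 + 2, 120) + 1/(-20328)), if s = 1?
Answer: -3694981033/84 ≈ -4.3988e+7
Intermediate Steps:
t(Y, m) = -4 + Y
o(E, Z) = E*(-3 + Z) (o(E, Z) = E*(Z + (-4 + 1)) = E*(Z - 3) = E*(-3 + Z))
((-2988 + 2633) + 12442) - (-13171 + 4217)*(o(-44 + 2, 120) + 1/(-20328)) = ((-2988 + 2633) + 12442) - (-13171 + 4217)*((-44 + 2)*(-3 + 120) + 1/(-20328)) = (-355 + 12442) - (-8954)*(-42*117 - 1/20328) = 12087 - (-8954)*(-4914 - 1/20328) = 12087 - (-8954)*(-99891793)/20328 = 12087 - 1*3695996341/84 = 12087 - 3695996341/84 = -3694981033/84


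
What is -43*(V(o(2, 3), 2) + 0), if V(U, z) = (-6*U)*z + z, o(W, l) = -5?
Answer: -2666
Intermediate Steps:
V(U, z) = z - 6*U*z (V(U, z) = -6*U*z + z = z - 6*U*z)
-43*(V(o(2, 3), 2) + 0) = -43*(2*(1 - 6*(-5)) + 0) = -43*(2*(1 + 30) + 0) = -43*(2*31 + 0) = -43*(62 + 0) = -43*62 = -2666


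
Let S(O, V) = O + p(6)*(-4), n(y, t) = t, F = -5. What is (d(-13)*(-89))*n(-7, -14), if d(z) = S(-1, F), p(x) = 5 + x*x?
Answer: -205590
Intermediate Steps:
p(x) = 5 + x²
S(O, V) = -164 + O (S(O, V) = O + (5 + 6²)*(-4) = O + (5 + 36)*(-4) = O + 41*(-4) = O - 164 = -164 + O)
d(z) = -165 (d(z) = -164 - 1 = -165)
(d(-13)*(-89))*n(-7, -14) = -165*(-89)*(-14) = 14685*(-14) = -205590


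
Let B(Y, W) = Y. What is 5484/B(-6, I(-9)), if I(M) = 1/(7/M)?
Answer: -914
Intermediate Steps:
I(M) = M/7
5484/B(-6, I(-9)) = 5484/(-6) = 5484*(-1/6) = -914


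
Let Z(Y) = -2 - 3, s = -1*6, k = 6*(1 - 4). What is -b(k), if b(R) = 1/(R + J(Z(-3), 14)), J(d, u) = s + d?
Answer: 1/29 ≈ 0.034483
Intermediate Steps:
k = -18 (k = 6*(-3) = -18)
s = -6
Z(Y) = -5
J(d, u) = -6 + d
b(R) = 1/(-11 + R) (b(R) = 1/(R + (-6 - 5)) = 1/(R - 11) = 1/(-11 + R))
-b(k) = -1/(-11 - 18) = -1/(-29) = -1*(-1/29) = 1/29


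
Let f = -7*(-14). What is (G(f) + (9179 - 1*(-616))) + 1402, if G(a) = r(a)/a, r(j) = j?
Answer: 11198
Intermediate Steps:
f = 98
G(a) = 1 (G(a) = a/a = 1)
(G(f) + (9179 - 1*(-616))) + 1402 = (1 + (9179 - 1*(-616))) + 1402 = (1 + (9179 + 616)) + 1402 = (1 + 9795) + 1402 = 9796 + 1402 = 11198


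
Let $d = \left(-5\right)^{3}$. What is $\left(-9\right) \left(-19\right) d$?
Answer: $-21375$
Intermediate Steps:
$d = -125$
$\left(-9\right) \left(-19\right) d = \left(-9\right) \left(-19\right) \left(-125\right) = 171 \left(-125\right) = -21375$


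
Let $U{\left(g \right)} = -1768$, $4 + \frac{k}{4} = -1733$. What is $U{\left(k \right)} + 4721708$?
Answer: $4719940$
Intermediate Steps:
$k = -6948$ ($k = -16 + 4 \left(-1733\right) = -16 - 6932 = -6948$)
$U{\left(k \right)} + 4721708 = -1768 + 4721708 = 4719940$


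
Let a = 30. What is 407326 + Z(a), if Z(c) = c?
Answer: 407356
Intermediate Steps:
407326 + Z(a) = 407326 + 30 = 407356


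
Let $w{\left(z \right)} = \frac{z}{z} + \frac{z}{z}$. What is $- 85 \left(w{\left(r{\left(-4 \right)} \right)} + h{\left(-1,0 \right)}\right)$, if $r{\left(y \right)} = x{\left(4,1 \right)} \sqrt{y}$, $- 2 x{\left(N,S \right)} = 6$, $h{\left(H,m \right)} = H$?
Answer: $-85$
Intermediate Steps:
$x{\left(N,S \right)} = -3$ ($x{\left(N,S \right)} = \left(- \frac{1}{2}\right) 6 = -3$)
$r{\left(y \right)} = - 3 \sqrt{y}$
$w{\left(z \right)} = 2$ ($w{\left(z \right)} = 1 + 1 = 2$)
$- 85 \left(w{\left(r{\left(-4 \right)} \right)} + h{\left(-1,0 \right)}\right) = - 85 \left(2 - 1\right) = \left(-85\right) 1 = -85$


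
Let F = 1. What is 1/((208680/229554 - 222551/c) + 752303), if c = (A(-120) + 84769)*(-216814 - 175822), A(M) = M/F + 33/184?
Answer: 58493056397941269/44004554981848015152101 ≈ 1.3293e-6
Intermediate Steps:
A(M) = 33/184 + M (A(M) = M/1 + 33/184 = M*1 + 33*(1/184) = M + 33/184 = 33/184 + M)
c = -1528870498391/46 (c = ((33/184 - 120) + 84769)*(-216814 - 175822) = (-22047/184 + 84769)*(-392636) = (15575449/184)*(-392636) = -1528870498391/46 ≈ -3.3236e+10)
1/((208680/229554 - 222551/c) + 752303) = 1/((208680/229554 - 222551/(-1528870498391/46)) + 752303) = 1/((208680*(1/229554) - 222551*(-46/1528870498391)) + 752303) = 1/((34780/38259 + 10237346/1528870498391) + 752303) = 1/(53174507604659594/58493056397941269 + 752303) = 1/(44004554981848015152101/58493056397941269) = 58493056397941269/44004554981848015152101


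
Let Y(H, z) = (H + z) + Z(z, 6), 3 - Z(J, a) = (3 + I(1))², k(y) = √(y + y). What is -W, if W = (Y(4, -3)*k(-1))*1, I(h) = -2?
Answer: -3*I*√2 ≈ -4.2426*I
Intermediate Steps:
k(y) = √2*√y (k(y) = √(2*y) = √2*√y)
Z(J, a) = 2 (Z(J, a) = 3 - (3 - 2)² = 3 - 1*1² = 3 - 1*1 = 3 - 1 = 2)
Y(H, z) = 2 + H + z (Y(H, z) = (H + z) + 2 = 2 + H + z)
W = 3*I*√2 (W = ((2 + 4 - 3)*(√2*√(-1)))*1 = (3*(√2*I))*1 = (3*(I*√2))*1 = (3*I*√2)*1 = 3*I*√2 ≈ 4.2426*I)
-W = -3*I*√2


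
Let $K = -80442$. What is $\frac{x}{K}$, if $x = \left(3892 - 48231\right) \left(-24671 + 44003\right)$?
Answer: $\frac{47620086}{4469} \approx 10656.0$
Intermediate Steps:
$x = -857161548$ ($x = \left(-44339\right) 19332 = -857161548$)
$\frac{x}{K} = - \frac{857161548}{-80442} = \left(-857161548\right) \left(- \frac{1}{80442}\right) = \frac{47620086}{4469}$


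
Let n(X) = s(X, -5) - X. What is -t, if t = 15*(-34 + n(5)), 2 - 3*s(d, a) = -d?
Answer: 550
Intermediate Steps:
s(d, a) = ⅔ + d/3 (s(d, a) = ⅔ - (-1)*d/3 = ⅔ + d/3)
n(X) = ⅔ - 2*X/3 (n(X) = (⅔ + X/3) - X = ⅔ - 2*X/3)
t = -550 (t = 15*(-34 + (⅔ - ⅔*5)) = 15*(-34 + (⅔ - 10/3)) = 15*(-34 - 8/3) = 15*(-110/3) = -550)
-t = -1*(-550) = 550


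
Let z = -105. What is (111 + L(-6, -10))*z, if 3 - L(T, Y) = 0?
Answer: -11970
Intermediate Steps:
L(T, Y) = 3 (L(T, Y) = 3 - 1*0 = 3 + 0 = 3)
(111 + L(-6, -10))*z = (111 + 3)*(-105) = 114*(-105) = -11970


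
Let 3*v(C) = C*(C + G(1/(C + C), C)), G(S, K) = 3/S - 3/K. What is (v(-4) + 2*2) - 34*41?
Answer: -4061/3 ≈ -1353.7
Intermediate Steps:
G(S, K) = -3/K + 3/S
v(C) = C*(-3/C + 7*C)/3 (v(C) = (C*(C + (-3/C + 3/(1/(C + C)))))/3 = (C*(C + (-3/C + 3/(1/(2*C)))))/3 = (C*(C + (-3/C + 3/((1/(2*C))))))/3 = (C*(C + (-3/C + 3*(2*C))))/3 = (C*(C + (-3/C + 6*C)))/3 = (C*(-3/C + 7*C))/3 = C*(-3/C + 7*C)/3)
(v(-4) + 2*2) - 34*41 = ((-1 + (7/3)*(-4)²) + 2*2) - 34*41 = ((-1 + (7/3)*16) + 4) - 1394 = ((-1 + 112/3) + 4) - 1394 = (109/3 + 4) - 1394 = 121/3 - 1394 = -4061/3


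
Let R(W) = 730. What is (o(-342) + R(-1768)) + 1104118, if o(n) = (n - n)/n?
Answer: 1104848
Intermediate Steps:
o(n) = 0 (o(n) = 0/n = 0)
(o(-342) + R(-1768)) + 1104118 = (0 + 730) + 1104118 = 730 + 1104118 = 1104848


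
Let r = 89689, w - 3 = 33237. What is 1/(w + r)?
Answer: 1/122929 ≈ 8.1348e-6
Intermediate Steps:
w = 33240 (w = 3 + 33237 = 33240)
1/(w + r) = 1/(33240 + 89689) = 1/122929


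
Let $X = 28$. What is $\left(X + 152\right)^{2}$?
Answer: $32400$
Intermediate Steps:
$\left(X + 152\right)^{2} = \left(28 + 152\right)^{2} = 180^{2} = 32400$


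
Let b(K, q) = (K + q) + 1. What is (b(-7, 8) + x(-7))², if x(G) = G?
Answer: 25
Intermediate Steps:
b(K, q) = 1 + K + q
(b(-7, 8) + x(-7))² = ((1 - 7 + 8) - 7)² = (2 - 7)² = (-5)² = 25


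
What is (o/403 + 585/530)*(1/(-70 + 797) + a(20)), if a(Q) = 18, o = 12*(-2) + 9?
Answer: 596256807/31055986 ≈ 19.199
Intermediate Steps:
o = -15 (o = -24 + 9 = -15)
(o/403 + 585/530)*(1/(-70 + 797) + a(20)) = (-15/403 + 585/530)*(1/(-70 + 797) + 18) = (-15*1/403 + 585*(1/530))*(1/727 + 18) = (-15/403 + 117/106)*(1/727 + 18) = (45561/42718)*(13087/727) = 596256807/31055986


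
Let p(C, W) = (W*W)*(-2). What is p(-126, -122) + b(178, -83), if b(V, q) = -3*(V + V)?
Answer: -30836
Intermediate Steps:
b(V, q) = -6*V
p(C, W) = -2*W**2 (p(C, W) = W**2*(-2) = -2*W**2)
p(-126, -122) + b(178, -83) = -2*(-122)**2 - 6*178 = -2*14884 - 1068 = -29768 - 1068 = -30836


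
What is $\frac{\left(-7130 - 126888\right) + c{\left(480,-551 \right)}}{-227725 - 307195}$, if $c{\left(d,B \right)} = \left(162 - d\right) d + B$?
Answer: $\frac{287209}{534920} \approx 0.53692$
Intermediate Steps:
$c{\left(d,B \right)} = B + d \left(162 - d\right)$ ($c{\left(d,B \right)} = d \left(162 - d\right) + B = B + d \left(162 - d\right)$)
$\frac{\left(-7130 - 126888\right) + c{\left(480,-551 \right)}}{-227725 - 307195} = \frac{\left(-7130 - 126888\right) - 153191}{-227725 - 307195} = \frac{\left(-7130 - 126888\right) - 153191}{-534920} = \left(-134018 - 153191\right) \left(- \frac{1}{534920}\right) = \left(-287209\right) \left(- \frac{1}{534920}\right) = \frac{287209}{534920}$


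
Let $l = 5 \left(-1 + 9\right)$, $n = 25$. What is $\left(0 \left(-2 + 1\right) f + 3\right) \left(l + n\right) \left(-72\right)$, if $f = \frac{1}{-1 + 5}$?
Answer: $-14040$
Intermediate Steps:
$l = 40$ ($l = 5 \cdot 8 = 40$)
$f = \frac{1}{4} \approx 0.25$
$\left(0 \left(-2 + 1\right) f + 3\right) \left(l + n\right) \left(-72\right) = \left(0 \left(-2 + 1\right) \frac{1}{4} + 3\right) \left(40 + 25\right) \left(-72\right) = \left(0 \left(-1\right) \frac{1}{4} + 3\right) 65 \left(-72\right) = \left(0 \cdot \frac{1}{4} + 3\right) \left(-4680\right) = \left(0 + 3\right) \left(-4680\right) = 3 \left(-4680\right) = -14040$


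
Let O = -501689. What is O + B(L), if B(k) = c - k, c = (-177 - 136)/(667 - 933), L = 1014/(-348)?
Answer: -1934998696/3857 ≈ -5.0169e+5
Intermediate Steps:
L = -169/58 (L = 1014*(-1/348) = -169/58 ≈ -2.9138)
c = 313/266 (c = -313/(-266) = -313*(-1/266) = 313/266 ≈ 1.1767)
B(k) = 313/266 - k
O + B(L) = -501689 + (313/266 - 1*(-169/58)) = -501689 + (313/266 + 169/58) = -501689 + 15777/3857 = -1934998696/3857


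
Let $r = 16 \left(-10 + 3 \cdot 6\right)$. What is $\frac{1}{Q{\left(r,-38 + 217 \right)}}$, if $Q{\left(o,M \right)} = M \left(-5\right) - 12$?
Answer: $- \frac{1}{907} \approx -0.0011025$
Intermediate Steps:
$r = 128$ ($r = 16 \left(-10 + 18\right) = 16 \cdot 8 = 128$)
$Q{\left(o,M \right)} = -12 - 5 M$ ($Q{\left(o,M \right)} = - 5 M - 12 = -12 - 5 M$)
$\frac{1}{Q{\left(r,-38 + 217 \right)}} = \frac{1}{-12 - 5 \left(-38 + 217\right)} = \frac{1}{-12 - 895} = \frac{1}{-907} = - \frac{1}{907}$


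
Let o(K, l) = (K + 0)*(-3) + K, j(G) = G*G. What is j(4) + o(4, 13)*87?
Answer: -680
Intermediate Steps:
j(G) = G²
o(K, l) = -2*K (o(K, l) = K*(-3) + K = -3*K + K = -2*K)
j(4) + o(4, 13)*87 = 4² - 2*4*87 = 16 - 8*87 = 16 - 696 = -680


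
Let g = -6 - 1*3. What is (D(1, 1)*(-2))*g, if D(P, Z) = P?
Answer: 18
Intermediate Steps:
g = -9 (g = -6 - 3 = -9)
(D(1, 1)*(-2))*g = (1*(-2))*(-9) = -2*(-9) = 18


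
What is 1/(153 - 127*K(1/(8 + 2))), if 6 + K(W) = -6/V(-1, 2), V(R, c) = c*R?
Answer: 1/534 ≈ 0.0018727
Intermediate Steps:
V(R, c) = R*c
K(W) = -3 (K(W) = -6 - 6/((-1*2)) = -6 - 6/(-2) = -6 - 6*(-½) = -6 + 3 = -3)
1/(153 - 127*K(1/(8 + 2))) = 1/(153 - 127*(-3)) = 1/(153 + 381) = 1/534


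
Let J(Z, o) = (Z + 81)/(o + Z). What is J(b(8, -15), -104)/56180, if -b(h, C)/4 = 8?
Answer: -49/7640480 ≈ -6.4132e-6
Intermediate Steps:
b(h, C) = -32 (b(h, C) = -4*8 = -32)
J(Z, o) = (81 + Z)/(Z + o)
J(b(8, -15), -104)/56180 = ((81 - 32)/(-32 - 104))/56180 = (49/(-136))*(1/56180) = -1/136*49*(1/56180) = -49/136*1/56180 = -49/7640480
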